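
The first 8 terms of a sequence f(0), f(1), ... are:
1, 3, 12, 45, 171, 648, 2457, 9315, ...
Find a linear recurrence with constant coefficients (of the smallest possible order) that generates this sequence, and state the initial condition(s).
Look for the lowest-order linear relation among consecutive terms.
Observation: f(n) - 3·f(n-1) - (3)·f(n-2) = 0 holds for the shown terms, and no order-1 relation f(n) = α·f(n-1) + β fits.
Check at n=3: 3·12 + (3)·3 = 45. ✓

f(n) = 3f(n-1) + 3f(n-2), f(0) = 1, f(1) = 3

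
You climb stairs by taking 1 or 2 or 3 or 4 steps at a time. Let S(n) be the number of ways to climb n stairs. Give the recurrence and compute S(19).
Condition on the size of the last step (1 to 4): before it there were n-1, …, n-4 stairs climbed, and these cases are disjoint, so S(n) = S(n-1) + S(n-2) + S(n-3) + S(n-4) (order-4 linear recurrence).
Initial conditions by direct count (compositions of i into parts ≤ 4): S(1) = 1; S(2) = 2; S(3) = 4; S(4) = 8.
Iterating the recurrence: S(5) = 15, S(6) = 29, S(7) = 56, S(8) = 108, S(9) = 208, S(10) = 401, S(11) = 773, S(12) = 1490, S(13) = 2872, S(14) = 5536, S(15) = 10671, S(16) = 20569, S(17) = 39648, S(18) = 76424, S(19) = 147312.

S(n) = S(n-1) + S(n-2) + S(n-3) + S(n-4), S(1) = 1, S(2) = 2, S(3) = 4, S(4) = 8; S(19) = 147312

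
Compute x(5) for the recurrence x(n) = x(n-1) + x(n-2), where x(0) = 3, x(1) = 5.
Computing the sequence terms:
3, 5, 8, 13, 21, 34

34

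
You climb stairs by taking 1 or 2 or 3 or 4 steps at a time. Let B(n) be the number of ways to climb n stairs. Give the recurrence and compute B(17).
Condition on the size of the last step (1 to 4): before it there were n-1, …, n-4 stairs climbed, and these cases are disjoint, so B(n) = B(n-1) + B(n-2) + B(n-3) + B(n-4) (order-4 linear recurrence).
Initial conditions by direct count (compositions of i into parts ≤ 4): B(1) = 1; B(2) = 2; B(3) = 4; B(4) = 8.
Iterating the recurrence: B(5) = 15, B(6) = 29, B(7) = 56, B(8) = 108, B(9) = 208, B(10) = 401, B(11) = 773, B(12) = 1490, B(13) = 2872, B(14) = 5536, B(15) = 10671, B(16) = 20569, B(17) = 39648.

B(n) = B(n-1) + B(n-2) + B(n-3) + B(n-4), B(1) = 1, B(2) = 2, B(3) = 4, B(4) = 8; B(17) = 39648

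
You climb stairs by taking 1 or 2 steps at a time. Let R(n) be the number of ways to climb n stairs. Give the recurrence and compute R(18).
Condition on the size of the last step (1 to 2): before it there were n-1, …, n-2 stairs climbed, and these cases are disjoint, so R(n) = R(n-1) + R(n-2) (Fibonacci-type sequence).
Initial conditions by direct count (compositions of i into parts ≤ 2): R(1) = 1; R(2) = 2.
Iterating the recurrence: R(3) = 3, R(4) = 5, R(5) = 8, R(6) = 13, R(7) = 21, R(8) = 34, R(9) = 55, R(10) = 89, R(11) = 144, R(12) = 233, R(13) = 377, R(14) = 610, R(15) = 987, R(16) = 1597, R(17) = 2584, R(18) = 4181.

R(n) = R(n-1) + R(n-2), R(1) = 1, R(2) = 2; R(18) = 4181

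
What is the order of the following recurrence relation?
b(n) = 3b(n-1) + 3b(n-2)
The order is the largest lag k for which b(n-k) appears. Here the deepest term is b(n-2), so the order is 2.

Order 2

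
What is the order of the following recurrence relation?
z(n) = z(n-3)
The order is the largest lag k for which z(n-k) appears. Here the deepest term is z(n-3), so the order is 3.

Order 3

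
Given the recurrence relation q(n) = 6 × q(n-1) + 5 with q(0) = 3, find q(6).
Computing step by step:
q(0) = 3
q(1) = 6 × 3 + 5 = 23
q(2) = 6 × 23 + 5 = 143
q(3) = 6 × 143 + 5 = 863
q(4) = 6 × 863 + 5 = 5183
q(5) = 6 × 5183 + 5 = 31103
q(6) = 6 × 31103 + 5 = 186623

186623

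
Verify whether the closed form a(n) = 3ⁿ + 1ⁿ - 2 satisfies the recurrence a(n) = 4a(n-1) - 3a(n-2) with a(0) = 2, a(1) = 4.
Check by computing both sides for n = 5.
From the recurrence with a(0) = 2, a(1) = 4:
  a(0) = 2, a(1) = 4, a(2) = 10, a(3) = 28, a(4) = 82, a(5) = 244
  so the recurrence gives a(5) = 244.
From the proposed closed form a(n) = 3ⁿ + 1ⁿ - 2:
  a(5) = 242.
The recurrence gives 244 but the closed form gives 242, so the closed form does not satisfy the recurrence.

No, the closed form is incorrect.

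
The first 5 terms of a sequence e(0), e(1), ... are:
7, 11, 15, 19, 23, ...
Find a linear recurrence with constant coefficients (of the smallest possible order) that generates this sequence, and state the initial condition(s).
Look for the lowest-order linear relation among consecutive terms.
Observation: consecutive differences are constant (= 4).
Check at n=2: 1·11 + 4 = 15. ✓

e(n) = e(n-1) + 4, e(0) = 7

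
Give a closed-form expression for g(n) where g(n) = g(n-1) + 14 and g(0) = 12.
Recurrence: g(n) = g(n-1) + 14, initial: g(0) = 12.
Each step adds 14, so g(n) = g(0) + 14n = 14n + 12.

g(n) = 14n + 12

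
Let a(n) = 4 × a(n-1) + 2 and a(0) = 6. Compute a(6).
Computing step by step:
a(0) = 6
a(1) = 4 × 6 + 2 = 26
a(2) = 4 × 26 + 2 = 106
a(3) = 4 × 106 + 2 = 426
a(4) = 4 × 426 + 2 = 1706
a(5) = 4 × 1706 + 2 = 6826
a(6) = 4 × 6826 + 2 = 27306

27306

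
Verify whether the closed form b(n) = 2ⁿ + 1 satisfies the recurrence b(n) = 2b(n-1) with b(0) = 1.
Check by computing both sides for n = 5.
From the recurrence with b(0) = 1:
  b(0) = 1, b(1) = 2, b(2) = 4, b(3) = 8, b(4) = 16, b(5) = 32
  so the recurrence gives b(5) = 32.
From the proposed closed form b(n) = 2ⁿ + 1:
  b(5) = 33.
The recurrence gives 32 but the closed form gives 33, so the closed form does not satisfy the recurrence.

No, the closed form is incorrect.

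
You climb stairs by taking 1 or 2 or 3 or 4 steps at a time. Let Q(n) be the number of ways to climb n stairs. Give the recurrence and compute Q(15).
Condition on the size of the last step (1 to 4): before it there were n-1, …, n-4 stairs climbed, and these cases are disjoint, so Q(n) = Q(n-1) + Q(n-2) + Q(n-3) + Q(n-4) (order-4 linear recurrence).
Initial conditions by direct count (compositions of i into parts ≤ 4): Q(1) = 1; Q(2) = 2; Q(3) = 4; Q(4) = 8.
Iterating the recurrence: Q(5) = 15, Q(6) = 29, Q(7) = 56, Q(8) = 108, Q(9) = 208, Q(10) = 401, Q(11) = 773, Q(12) = 1490, Q(13) = 2872, Q(14) = 5536, Q(15) = 10671.

Q(n) = Q(n-1) + Q(n-2) + Q(n-3) + Q(n-4), Q(1) = 1, Q(2) = 2, Q(3) = 4, Q(4) = 8; Q(15) = 10671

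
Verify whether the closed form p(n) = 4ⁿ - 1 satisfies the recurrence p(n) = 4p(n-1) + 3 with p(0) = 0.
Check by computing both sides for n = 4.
From the recurrence with p(0) = 0:
  p(0) = 0, p(1) = 3, p(2) = 15, p(3) = 63, p(4) = 255
  so the recurrence gives p(4) = 255.
From the proposed closed form p(n) = 4ⁿ - 1:
  p(4) = 255.
Both sides give 255 at n = 4, and the initial condition(s) match, so the closed form is consistent.

Yes, the closed form is correct.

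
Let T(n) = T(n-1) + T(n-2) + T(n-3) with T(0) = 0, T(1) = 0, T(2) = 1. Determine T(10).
Computing the sequence terms:
0, 0, 1, 1, 2, 4, 7, 13, 24, 44, 81

81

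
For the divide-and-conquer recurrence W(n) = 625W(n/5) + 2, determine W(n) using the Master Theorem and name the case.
Master Theorem template: W(n) = a·W(n/b) + f(n).
Here: a=625, b=5, f(n)=2
Compute log_b(a) = log_5(625) = 4.
f(n) = 2 = O(n^(4-ε)) with ε = 4. Case 1: W(n) = Θ(n^log_b(a)) = Θ(n^4).

Case 1: W(n) = Θ(n^4)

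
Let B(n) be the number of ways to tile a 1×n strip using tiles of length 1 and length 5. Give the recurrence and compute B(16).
Condition on the last tile: it has length 1 (leaving a 1×(n-1) strip) or length 5 (leaving a 1×(n-5) strip), so B(n) = B(n-1) + B(n-5) (order-5 linear recurrence).
For 0 ≤ i < 5 only unit tiles fit, so B(i) = 1.
Iterating the recurrence: B(5) = 2, B(6) = 3, B(7) = 4, B(8) = 5, B(9) = 6, B(10) = 8, B(11) = 11, B(12) = 15, B(13) = 20, B(14) = 26, B(15) = 34, B(16) = 45.

B(n) = B(n-1) + B(n-5), with B(i) = 1 for 0 ≤ i < 5; B(16) = 45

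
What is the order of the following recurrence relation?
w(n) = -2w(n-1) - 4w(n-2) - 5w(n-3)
The order is the largest lag k for which w(n-k) appears. Here the deepest term is w(n-3), so the order is 3.

Order 3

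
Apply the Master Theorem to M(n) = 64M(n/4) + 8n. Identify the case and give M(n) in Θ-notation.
Master Theorem template: M(n) = a·M(n/b) + f(n).
Here: a=64, b=4, f(n)=8n
Compute log_b(a) = log_4(64) = 3.
f(n) = 8n = O(n^(3-ε)) with ε = 2. Case 1: M(n) = Θ(n^log_b(a)) = Θ(n^3).

Case 1: M(n) = Θ(n^3)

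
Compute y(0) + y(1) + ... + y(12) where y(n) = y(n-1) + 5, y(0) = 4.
Computing the sequence terms: 4, 9, 14, 19, 24, 29, 34, 39, 44, 49, 54, 59, 64
Adding these values together:

442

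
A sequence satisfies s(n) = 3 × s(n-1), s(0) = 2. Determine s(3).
Computing step by step:
s(0) = 2
s(1) = 3 × 2 = 6
s(2) = 3 × 6 = 18
s(3) = 3 × 18 = 54

54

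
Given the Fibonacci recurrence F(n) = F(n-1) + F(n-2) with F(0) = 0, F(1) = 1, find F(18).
Computing the sequence terms:
0, 1, 1, 2, 3, 5, 8, 13, 21, 34, 55, 89, 144, 233, 377, 610, 987, 1597, 2584

2584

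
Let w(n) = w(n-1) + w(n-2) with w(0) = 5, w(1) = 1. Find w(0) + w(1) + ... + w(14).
Computing the sequence terms: 5, 1, 6, 7, 13, 20, 33, 53, 86, 139, 225, 364, 589, 953, 1542
Adding these values together:

4036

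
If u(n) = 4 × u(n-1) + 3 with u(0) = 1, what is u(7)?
Computing step by step:
u(0) = 1
u(1) = 4 × 1 + 3 = 7
u(2) = 4 × 7 + 3 = 31
u(3) = 4 × 31 + 3 = 127
u(4) = 4 × 127 + 3 = 511
u(5) = 4 × 511 + 3 = 2047
u(6) = 4 × 2047 + 3 = 8191
u(7) = 4 × 8191 + 3 = 32767

32767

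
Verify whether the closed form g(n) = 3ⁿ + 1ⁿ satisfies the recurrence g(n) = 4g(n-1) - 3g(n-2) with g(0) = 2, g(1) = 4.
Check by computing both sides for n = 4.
From the recurrence with g(0) = 2, g(1) = 4:
  g(0) = 2, g(1) = 4, g(2) = 10, g(3) = 28, g(4) = 82
  so the recurrence gives g(4) = 82.
From the proposed closed form g(n) = 3ⁿ + 1ⁿ:
  g(4) = 82.
Both sides give 82 at n = 4, and the initial condition(s) match, so the closed form is consistent.

Yes, the closed form is correct.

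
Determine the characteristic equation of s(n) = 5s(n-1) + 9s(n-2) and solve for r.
Substitute s(n) = rⁿ and divide through by rⁿ⁻²: r² - 5r - 9 = 0
Discriminant: 5² + 4·9 = 61, not a perfect square, so by the quadratic formula r = (5 ± √61)/2.
General solution: s(n) = A·r₁ⁿ + B·r₂ⁿ where r₁,r₂ = (5 ± √61)/2

Characteristic: r² - 5r - 9 = 0, Roots: r = (5 ± √61)/2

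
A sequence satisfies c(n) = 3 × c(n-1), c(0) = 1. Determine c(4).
Computing step by step:
c(0) = 1
c(1) = 3 × 1 = 3
c(2) = 3 × 3 = 9
c(3) = 3 × 9 = 27
c(4) = 3 × 27 = 81

81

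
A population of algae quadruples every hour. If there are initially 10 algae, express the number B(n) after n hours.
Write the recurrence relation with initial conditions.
Each hour multiplies the count by 4, so the count after n hours depends only on the count after n-1 hours: B(n) = 4 × B(n-1). The starting count gives B(0) = 10.
Unrolling n times gives the closed form B(n) = 10 × 4ⁿ.

B(n) = 4 × B(n-1), B(0) = 10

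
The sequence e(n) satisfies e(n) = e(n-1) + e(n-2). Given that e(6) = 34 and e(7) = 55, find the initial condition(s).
Work backwards using e(k) = e(k+2) - e(k+1):
e(5) = e(7) - e(6) = 55 - 34 = 21
e(4) = e(6) - e(5) = 34 - 21 = 13
e(3) = e(5) - e(4) = 21 - 13 = 8
e(2) = e(4) - e(3) = 13 - 8 = 5
e(1) = e(3) - e(2) = 8 - 5 = 3
e(0) = e(2) - e(1) = 5 - 3 = 2

e(0) = 2, e(1) = 3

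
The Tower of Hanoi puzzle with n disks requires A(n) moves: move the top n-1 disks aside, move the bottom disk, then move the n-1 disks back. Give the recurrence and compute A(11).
Moving n disks = move the top n-1 disks aside (A(n-1) moves) + move the largest disk (1 move) + move the n-1 disks back on top (A(n-1) moves), so A(n) = 2A(n-1) + 1, with A(1) = 1 (a single disk takes one move).
First terms: 1, 3, 7, 15, 31, 63, … — each is one less than a power of 2. Indeed A(n) + 1 = 2(A(n-1) + 1) with A(1) + 1 = 2, so A(n) + 1 = 2ⁿ and A(n) = 2ⁿ - 1.
Hence A(11) = 2^11 - 1 = 2048 - 1 = 2047.

A(n) = 2A(n-1) + 1, A(1) = 1; A(11) = 2047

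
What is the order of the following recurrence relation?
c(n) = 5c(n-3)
The order is the largest lag k for which c(n-k) appears. Here the deepest term is c(n-3), so the order is 3.

Order 3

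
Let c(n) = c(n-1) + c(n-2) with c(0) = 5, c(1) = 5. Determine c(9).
Computing the sequence terms:
5, 5, 10, 15, 25, 40, 65, 105, 170, 275

275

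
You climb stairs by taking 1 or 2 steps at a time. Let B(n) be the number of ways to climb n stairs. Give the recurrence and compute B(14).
Condition on the size of the last step (1 to 2): before it there were n-1, …, n-2 stairs climbed, and these cases are disjoint, so B(n) = B(n-1) + B(n-2) (Fibonacci-type sequence).
Initial conditions by direct count (compositions of i into parts ≤ 2): B(1) = 1; B(2) = 2.
Iterating the recurrence: B(3) = 3, B(4) = 5, B(5) = 8, B(6) = 13, B(7) = 21, B(8) = 34, B(9) = 55, B(10) = 89, B(11) = 144, B(12) = 233, B(13) = 377, B(14) = 610.

B(n) = B(n-1) + B(n-2), B(1) = 1, B(2) = 2; B(14) = 610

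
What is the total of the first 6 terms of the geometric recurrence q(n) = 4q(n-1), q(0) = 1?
Computing the sequence terms: 1, 4, 16, 64, 256, 1024
Adding these values together:

1365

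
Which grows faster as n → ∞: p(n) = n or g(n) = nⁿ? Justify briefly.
Comparing growth rates:
Growth-rate hierarchy: log n ≺ any polynomial ≺ any exponential cⁿ (c>1) ≺ n! ≺ nⁿ.
super-exponential nⁿ dominates polynomial degree 1 asymptotically.

g(n) grows faster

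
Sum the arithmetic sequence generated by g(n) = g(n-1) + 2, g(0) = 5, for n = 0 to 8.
Computing the sequence terms: 5, 7, 9, 11, 13, 15, 17, 19, 21
Adding these values together:

117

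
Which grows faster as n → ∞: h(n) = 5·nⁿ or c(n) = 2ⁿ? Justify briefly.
Comparing growth rates:
Growth-rate hierarchy: log n ≺ any polynomial ≺ any exponential cⁿ (c>1) ≺ n! ≺ nⁿ.
super-exponential nⁿ dominates exponential base 2 asymptotically.

h(n) grows faster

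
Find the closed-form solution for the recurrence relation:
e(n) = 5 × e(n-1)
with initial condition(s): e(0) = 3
Recurrence: e(n) = 5 × e(n-1), initial: e(0) = 3.
Each term is 5 times the previous, so this is geometric with ratio 5. After n steps: e(n) = e(0)·5ⁿ = 3·5ⁿ.

e(n) = 3·5ⁿ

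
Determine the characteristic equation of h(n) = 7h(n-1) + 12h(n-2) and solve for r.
Substitute h(n) = rⁿ and divide through by rⁿ⁻²: r² - 7r - 12 = 0
Discriminant: 7² + 4·12 = 97, not a perfect square, so by the quadratic formula r = (7 ± √97)/2.
General solution: h(n) = A·r₁ⁿ + B·r₂ⁿ where r₁,r₂ = (7 ± √97)/2

Characteristic: r² - 7r - 12 = 0, Roots: r = (7 ± √97)/2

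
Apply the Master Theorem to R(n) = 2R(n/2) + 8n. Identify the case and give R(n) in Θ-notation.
Master Theorem template: R(n) = a·R(n/b) + f(n).
Here: a=2, b=2, f(n)=8n
Compute log_b(a) = log_2(2) = 1.
f(n) = 8n = Θ(n). Case 2: R(n) = Θ(n log n).

Case 2: R(n) = Θ(n log n)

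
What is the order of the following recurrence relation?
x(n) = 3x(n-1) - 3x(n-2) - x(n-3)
The order is the largest lag k for which x(n-k) appears. Here the deepest term is x(n-3), so the order is 3.

Order 3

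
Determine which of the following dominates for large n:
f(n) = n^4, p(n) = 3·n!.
Comparing growth rates:
Growth-rate hierarchy: log n ≺ any polynomial ≺ any exponential cⁿ (c>1) ≺ n! ≺ nⁿ.
factorial dominates polynomial degree 4 asymptotically.

p(n) grows faster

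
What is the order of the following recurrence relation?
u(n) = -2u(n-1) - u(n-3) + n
The order is the largest lag k for which u(n-k) appears. Here the deepest term is u(n-3) (the n term is non-homogeneous and does not affect the order), so the order is 3.

Order 3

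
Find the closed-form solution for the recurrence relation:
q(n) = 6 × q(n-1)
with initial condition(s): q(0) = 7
Recurrence: q(n) = 6 × q(n-1), initial: q(0) = 7.
Each term is 6 times the previous, so this is geometric with ratio 6. After n steps: q(n) = q(0)·6ⁿ = 7·6ⁿ.

q(n) = 7·6ⁿ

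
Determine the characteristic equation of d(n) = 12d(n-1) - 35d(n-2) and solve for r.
Substitute d(n) = rⁿ and divide through by rⁿ⁻²: r² - 12r + 35 = 0
Factor: (r - 5)(r - 7) = 0, so r = 5, 7.
General solution: d(n) = A·5ⁿ + B·7ⁿ

Characteristic: r² - 12r + 35 = 0, Roots: r = 5, 7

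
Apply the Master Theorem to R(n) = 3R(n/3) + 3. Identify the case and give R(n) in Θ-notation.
Master Theorem template: R(n) = a·R(n/b) + f(n).
Here: a=3, b=3, f(n)=3
Compute log_b(a) = log_3(3) = 1.
f(n) = 3 = O(n^(1-ε)) with ε = 1. Case 1: R(n) = Θ(n^log_b(a)) = Θ(n).

Case 1: R(n) = Θ(n)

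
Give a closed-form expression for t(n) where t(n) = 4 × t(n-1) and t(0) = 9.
Recurrence: t(n) = 4 × t(n-1), initial: t(0) = 9.
Each term is 4 times the previous, so this is geometric with ratio 4. After n steps: t(n) = t(0)·4ⁿ = 9·4ⁿ.

t(n) = 9·4ⁿ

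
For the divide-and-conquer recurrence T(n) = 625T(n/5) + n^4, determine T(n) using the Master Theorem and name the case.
Master Theorem template: T(n) = a·T(n/b) + f(n).
Here: a=625, b=5, f(n)=n^4
Compute log_b(a) = log_5(625) = 4.
f(n) = n^4 = Θ(n^4). Case 2: T(n) = Θ(n^4 log n).

Case 2: T(n) = Θ(n^4 log n)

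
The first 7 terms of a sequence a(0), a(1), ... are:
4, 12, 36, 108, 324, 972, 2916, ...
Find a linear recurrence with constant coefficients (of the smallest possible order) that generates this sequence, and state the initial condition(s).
Look for the lowest-order linear relation among consecutive terms.
Observation: each term is 3× the previous.
Check at n=2: 3·12 = 36. ✓

a(n) = 3 × a(n-1), a(0) = 4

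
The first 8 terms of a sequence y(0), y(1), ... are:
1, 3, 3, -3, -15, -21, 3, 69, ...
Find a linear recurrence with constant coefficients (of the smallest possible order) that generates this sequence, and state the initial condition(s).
Look for the lowest-order linear relation among consecutive terms.
Observation: y(n) - 2·y(n-1) - (-3)·y(n-2) = 0 holds for the shown terms, and no order-1 relation y(n) = α·y(n-1) + β fits.
Check at n=3: 2·3 + (-3)·3 = -3. ✓

y(n) = 2y(n-1) - 3y(n-2), y(0) = 1, y(1) = 3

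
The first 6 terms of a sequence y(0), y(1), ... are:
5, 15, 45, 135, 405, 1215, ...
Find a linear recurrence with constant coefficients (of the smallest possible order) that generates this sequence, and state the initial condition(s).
Look for the lowest-order linear relation among consecutive terms.
Observation: each term is 3× the previous.
Check at n=2: 3·15 = 45. ✓

y(n) = 3 × y(n-1), y(0) = 5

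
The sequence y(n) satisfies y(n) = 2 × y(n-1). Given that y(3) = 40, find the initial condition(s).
In general y(n) = 2ⁿ · y(0). At n = 3: y(0) = y(3) / 2^3 = 40 / 8 = 5.

y(0) = 5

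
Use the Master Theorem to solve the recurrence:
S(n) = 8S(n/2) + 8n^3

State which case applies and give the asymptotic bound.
Master Theorem template: S(n) = a·S(n/b) + f(n).
Here: a=8, b=2, f(n)=8n^3
Compute log_b(a) = log_2(8) = 3.
f(n) = 8n^3 = Θ(n^3). Case 2: S(n) = Θ(n^3 log n).

Case 2: S(n) = Θ(n^3 log n)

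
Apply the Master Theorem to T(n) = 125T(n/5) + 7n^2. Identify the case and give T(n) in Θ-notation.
Master Theorem template: T(n) = a·T(n/b) + f(n).
Here: a=125, b=5, f(n)=7n^2
Compute log_b(a) = log_5(125) = 3.
f(n) = 7n^2 = O(n^(3-ε)) with ε = 1. Case 1: T(n) = Θ(n^log_b(a)) = Θ(n^3).

Case 1: T(n) = Θ(n^3)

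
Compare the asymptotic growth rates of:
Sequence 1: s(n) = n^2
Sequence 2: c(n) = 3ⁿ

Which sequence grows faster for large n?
Comparing growth rates:
Growth-rate hierarchy: log n ≺ any polynomial ≺ any exponential cⁿ (c>1) ≺ n! ≺ nⁿ.
exponential base 3 dominates polynomial degree 2 asymptotically.

c(n) grows faster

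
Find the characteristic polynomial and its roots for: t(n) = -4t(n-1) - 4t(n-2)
Substitute t(n) = rⁿ and divide through by rⁿ⁻²: r² + 4r + 4 = 0
Factor: (r + 2)² = 0, so r = -2 (double root).
General solution: t(n) = (A + Bn)·(-2)ⁿ

Characteristic: r² + 4r + 4 = 0, Roots: r = -2 (double root)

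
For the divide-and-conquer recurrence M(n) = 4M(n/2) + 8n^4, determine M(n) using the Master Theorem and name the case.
Master Theorem template: M(n) = a·M(n/b) + f(n).
Here: a=4, b=2, f(n)=8n^4
Compute log_b(a) = log_2(4) = 2.
f(n) = 8n^4 = Ω(n^(2+ε)) with ε = 2, and the regularity condition holds (a·f(n/b) = (a/b^4)·f(n) with a/b^4 = 2^-2 < 1). Case 3: M(n) = Θ(f(n)) = Θ(n^4).

Case 3: M(n) = Θ(n^4)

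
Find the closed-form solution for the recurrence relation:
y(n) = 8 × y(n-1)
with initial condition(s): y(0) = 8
Recurrence: y(n) = 8 × y(n-1), initial: y(0) = 8.
Each term is 8 times the previous, so this is geometric with ratio 8. After n steps: y(n) = y(0)·8ⁿ = 8·8ⁿ.

y(n) = 8·8ⁿ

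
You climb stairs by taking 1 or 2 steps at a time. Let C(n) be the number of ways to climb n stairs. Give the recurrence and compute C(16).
Condition on the size of the last step (1 to 2): before it there were n-1, …, n-2 stairs climbed, and these cases are disjoint, so C(n) = C(n-1) + C(n-2) (Fibonacci-type sequence).
Initial conditions by direct count (compositions of i into parts ≤ 2): C(1) = 1; C(2) = 2.
Iterating the recurrence: C(3) = 3, C(4) = 5, C(5) = 8, C(6) = 13, C(7) = 21, C(8) = 34, C(9) = 55, C(10) = 89, C(11) = 144, C(12) = 233, C(13) = 377, C(14) = 610, C(15) = 987, C(16) = 1597.

C(n) = C(n-1) + C(n-2), C(1) = 1, C(2) = 2; C(16) = 1597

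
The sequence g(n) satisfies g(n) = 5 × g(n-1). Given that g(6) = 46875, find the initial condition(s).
In general g(n) = 5ⁿ · g(0). At n = 6: g(0) = g(6) / 5^6 = 46875 / 15625 = 3.

g(0) = 3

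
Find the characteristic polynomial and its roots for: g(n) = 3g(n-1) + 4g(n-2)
Substitute g(n) = rⁿ and divide through by rⁿ⁻²: r² - 3r - 4 = 0
Factor: (r - 4)(r + 1) = 0, so r = 4, -1.
General solution: g(n) = A·4ⁿ + B·(-1)ⁿ

Characteristic: r² - 3r - 4 = 0, Roots: r = 4, -1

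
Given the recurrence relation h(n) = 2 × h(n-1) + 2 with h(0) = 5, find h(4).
Computing step by step:
h(0) = 5
h(1) = 2 × 5 + 2 = 12
h(2) = 2 × 12 + 2 = 26
h(3) = 2 × 26 + 2 = 54
h(4) = 2 × 54 + 2 = 110

110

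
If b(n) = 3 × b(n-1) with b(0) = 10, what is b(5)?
Computing step by step:
b(0) = 10
b(1) = 3 × 10 = 30
b(2) = 3 × 30 = 90
b(3) = 3 × 90 = 270
b(4) = 3 × 270 = 810
b(5) = 3 × 810 = 2430

2430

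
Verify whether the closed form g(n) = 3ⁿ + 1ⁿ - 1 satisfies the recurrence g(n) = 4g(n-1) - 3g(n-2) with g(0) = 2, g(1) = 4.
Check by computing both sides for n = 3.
From the recurrence with g(0) = 2, g(1) = 4:
  g(0) = 2, g(1) = 4, g(2) = 10, g(3) = 28
  so the recurrence gives g(3) = 28.
From the proposed closed form g(n) = 3ⁿ + 1ⁿ - 1:
  g(3) = 27.
The recurrence gives 28 but the closed form gives 27, so the closed form does not satisfy the recurrence.

No, the closed form is incorrect.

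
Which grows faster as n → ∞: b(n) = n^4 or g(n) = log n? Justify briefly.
Comparing growth rates:
Growth-rate hierarchy: log n ≺ any polynomial ≺ any exponential cⁿ (c>1) ≺ n! ≺ nⁿ.
polynomial degree 4 dominates logarithmic asymptotically.

b(n) grows faster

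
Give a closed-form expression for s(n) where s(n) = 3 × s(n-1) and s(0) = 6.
Recurrence: s(n) = 3 × s(n-1), initial: s(0) = 6.
Each term is 3 times the previous, so this is geometric with ratio 3. After n steps: s(n) = s(0)·3ⁿ = 6·3ⁿ.

s(n) = 6·3ⁿ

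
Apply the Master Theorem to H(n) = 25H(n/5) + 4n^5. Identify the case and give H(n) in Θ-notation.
Master Theorem template: H(n) = a·H(n/b) + f(n).
Here: a=25, b=5, f(n)=4n^5
Compute log_b(a) = log_5(25) = 2.
f(n) = 4n^5 = Ω(n^(2+ε)) with ε = 3, and the regularity condition holds (a·f(n/b) = (a/b^5)·f(n) with a/b^5 = 5^-3 < 1). Case 3: H(n) = Θ(f(n)) = Θ(n^5).

Case 3: H(n) = Θ(n^5)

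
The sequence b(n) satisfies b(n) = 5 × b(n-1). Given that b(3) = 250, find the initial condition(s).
In general b(n) = 5ⁿ · b(0). At n = 3: b(0) = b(3) / 5^3 = 250 / 125 = 2.

b(0) = 2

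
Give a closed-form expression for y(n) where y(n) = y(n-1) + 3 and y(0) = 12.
Recurrence: y(n) = y(n-1) + 3, initial: y(0) = 12.
Each step adds 3, so y(n) = y(0) + 3n = 3n + 12.

y(n) = 3n + 12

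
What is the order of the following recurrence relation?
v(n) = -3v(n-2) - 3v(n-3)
The order is the largest lag k for which v(n-k) appears. Here the deepest term is v(n-3), so the order is 3.

Order 3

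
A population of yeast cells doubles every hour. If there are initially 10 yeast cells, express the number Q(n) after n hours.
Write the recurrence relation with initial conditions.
Each hour multiplies the count by 2, so the count after n hours depends only on the count after n-1 hours: Q(n) = 2 × Q(n-1). The starting count gives Q(0) = 10.
Unrolling n times gives the closed form Q(n) = 10 × 2ⁿ.

Q(n) = 2 × Q(n-1), Q(0) = 10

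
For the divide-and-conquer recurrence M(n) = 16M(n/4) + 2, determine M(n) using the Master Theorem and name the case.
Master Theorem template: M(n) = a·M(n/b) + f(n).
Here: a=16, b=4, f(n)=2
Compute log_b(a) = log_4(16) = 2.
f(n) = 2 = O(n^(2-ε)) with ε = 2. Case 1: M(n) = Θ(n^log_b(a)) = Θ(n^2).

Case 1: M(n) = Θ(n^2)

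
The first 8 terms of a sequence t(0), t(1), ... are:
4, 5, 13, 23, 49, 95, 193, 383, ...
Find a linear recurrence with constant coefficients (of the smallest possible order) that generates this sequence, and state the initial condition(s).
Look for the lowest-order linear relation among consecutive terms.
Observation: t(n) - 1·t(n-1) - (2)·t(n-2) = 0 holds for the shown terms, and no order-1 relation t(n) = α·t(n-1) + β fits.
Check at n=3: 1·13 + (2)·5 = 23. ✓

t(n) = t(n-1) + 2t(n-2), t(0) = 4, t(1) = 5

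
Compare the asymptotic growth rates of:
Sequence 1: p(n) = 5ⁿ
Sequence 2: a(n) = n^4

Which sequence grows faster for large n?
Comparing growth rates:
Growth-rate hierarchy: log n ≺ any polynomial ≺ any exponential cⁿ (c>1) ≺ n! ≺ nⁿ.
exponential base 5 dominates polynomial degree 4 asymptotically.

p(n) grows faster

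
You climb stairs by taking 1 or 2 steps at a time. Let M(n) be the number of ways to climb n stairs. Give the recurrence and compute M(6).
Condition on the size of the last step (1 to 2): before it there were n-1, …, n-2 stairs climbed, and these cases are disjoint, so M(n) = M(n-1) + M(n-2) (Fibonacci-type sequence).
Initial conditions by direct count (compositions of i into parts ≤ 2): M(1) = 1; M(2) = 2.
Iterating the recurrence: M(3) = 3, M(4) = 5, M(5) = 8, M(6) = 13.

M(n) = M(n-1) + M(n-2), M(1) = 1, M(2) = 2; M(6) = 13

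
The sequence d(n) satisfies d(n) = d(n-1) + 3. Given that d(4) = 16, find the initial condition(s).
d(4) = d(0) + 4·3, so d(0) = 16 - 12 = 4.

d(0) = 4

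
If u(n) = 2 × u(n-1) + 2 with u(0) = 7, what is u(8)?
Computing step by step:
u(0) = 7
u(1) = 2 × 7 + 2 = 16
u(2) = 2 × 16 + 2 = 34
u(3) = 2 × 34 + 2 = 70
u(4) = 2 × 70 + 2 = 142
u(5) = 2 × 142 + 2 = 286
u(6) = 2 × 286 + 2 = 574
u(7) = 2 × 574 + 2 = 1150
u(8) = 2 × 1150 + 2 = 2302

2302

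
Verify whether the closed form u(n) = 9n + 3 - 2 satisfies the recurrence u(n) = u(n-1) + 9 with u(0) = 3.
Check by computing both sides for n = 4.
From the recurrence with u(0) = 3:
  u(0) = 3, u(1) = 12, u(2) = 21, u(3) = 30, u(4) = 39
  so the recurrence gives u(4) = 39.
From the proposed closed form u(n) = 9n + 3 - 2:
  u(4) = 37.
The recurrence gives 39 but the closed form gives 37, so the closed form does not satisfy the recurrence.

No, the closed form is incorrect.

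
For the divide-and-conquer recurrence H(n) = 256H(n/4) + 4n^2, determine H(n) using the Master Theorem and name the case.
Master Theorem template: H(n) = a·H(n/b) + f(n).
Here: a=256, b=4, f(n)=4n^2
Compute log_b(a) = log_4(256) = 4.
f(n) = 4n^2 = O(n^(4-ε)) with ε = 2. Case 1: H(n) = Θ(n^log_b(a)) = Θ(n^4).

Case 1: H(n) = Θ(n^4)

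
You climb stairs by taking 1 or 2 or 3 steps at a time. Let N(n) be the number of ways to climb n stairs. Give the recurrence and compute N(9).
Condition on the size of the last step (1 to 3): before it there were n-1, …, n-3 stairs climbed, and these cases are disjoint, so N(n) = N(n-1) + N(n-2) + N(n-3) (order-3 linear recurrence).
Initial conditions by direct count (compositions of i into parts ≤ 3): N(1) = 1; N(2) = 2; N(3) = 4.
Iterating the recurrence: N(4) = 7, N(5) = 13, N(6) = 24, N(7) = 44, N(8) = 81, N(9) = 149.

N(n) = N(n-1) + N(n-2) + N(n-3), N(1) = 1, N(2) = 2, N(3) = 4; N(9) = 149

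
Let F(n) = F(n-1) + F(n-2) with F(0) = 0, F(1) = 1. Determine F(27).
Computing the sequence terms:
0, 1, 1, 2, 3, 5, 8, 13, 21, 34, 55, 89, 144, 233, 377, 610, 987, 1597, 2584, 4181, 6765, 10946, 17711, 28657, 46368, 75025, 121393, 196418

196418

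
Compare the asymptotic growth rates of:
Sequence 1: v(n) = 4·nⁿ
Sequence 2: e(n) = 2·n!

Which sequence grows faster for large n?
Comparing growth rates:
Growth-rate hierarchy: log n ≺ any polynomial ≺ any exponential cⁿ (c>1) ≺ n! ≺ nⁿ.
super-exponential nⁿ dominates factorial asymptotically.

v(n) grows faster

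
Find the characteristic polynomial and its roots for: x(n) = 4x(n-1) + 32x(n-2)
Substitute x(n) = rⁿ and divide through by rⁿ⁻²: r² - 4r - 32 = 0
Factor: (r + 4)(r - 8) = 0, so r = -4, 8.
General solution: x(n) = A·(-4)ⁿ + B·8ⁿ

Characteristic: r² - 4r - 32 = 0, Roots: r = -4, 8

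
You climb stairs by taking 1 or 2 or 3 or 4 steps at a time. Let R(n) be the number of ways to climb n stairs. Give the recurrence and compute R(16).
Condition on the size of the last step (1 to 4): before it there were n-1, …, n-4 stairs climbed, and these cases are disjoint, so R(n) = R(n-1) + R(n-2) + R(n-3) + R(n-4) (order-4 linear recurrence).
Initial conditions by direct count (compositions of i into parts ≤ 4): R(1) = 1; R(2) = 2; R(3) = 4; R(4) = 8.
Iterating the recurrence: R(5) = 15, R(6) = 29, R(7) = 56, R(8) = 108, R(9) = 208, R(10) = 401, R(11) = 773, R(12) = 1490, R(13) = 2872, R(14) = 5536, R(15) = 10671, R(16) = 20569.

R(n) = R(n-1) + R(n-2) + R(n-3) + R(n-4), R(1) = 1, R(2) = 2, R(3) = 4, R(4) = 8; R(16) = 20569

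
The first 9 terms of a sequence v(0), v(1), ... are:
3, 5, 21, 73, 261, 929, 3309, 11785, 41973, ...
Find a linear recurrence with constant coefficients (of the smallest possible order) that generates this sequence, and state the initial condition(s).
Look for the lowest-order linear relation among consecutive terms.
Observation: v(n) - 3·v(n-1) - (2)·v(n-2) = 0 holds for the shown terms, and no order-1 relation v(n) = α·v(n-1) + β fits.
Check at n=3: 3·21 + (2)·5 = 73. ✓

v(n) = 3v(n-1) + 2v(n-2), v(0) = 3, v(1) = 5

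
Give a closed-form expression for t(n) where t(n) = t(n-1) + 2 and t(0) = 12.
Recurrence: t(n) = t(n-1) + 2, initial: t(0) = 12.
Each step adds 2, so t(n) = t(0) + 2n = 2n + 12.

t(n) = 2n + 12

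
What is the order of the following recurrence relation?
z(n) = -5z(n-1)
The order is the largest lag k for which z(n-k) appears. Here the deepest term is z(n-1), so the order is 1.

Order 1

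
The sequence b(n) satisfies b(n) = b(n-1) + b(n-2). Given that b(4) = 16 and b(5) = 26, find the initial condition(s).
Work backwards using b(k) = b(k+2) - b(k+1):
b(3) = b(5) - b(4) = 26 - 16 = 10
b(2) = b(4) - b(3) = 16 - 10 = 6
b(1) = b(3) - b(2) = 10 - 6 = 4
b(0) = b(2) - b(1) = 6 - 4 = 2

b(0) = 2, b(1) = 4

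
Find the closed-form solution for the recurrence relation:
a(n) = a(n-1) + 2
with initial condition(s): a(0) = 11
Recurrence: a(n) = a(n-1) + 2, initial: a(0) = 11.
Each step adds 2, so a(n) = a(0) + 2n = 2n + 11.

a(n) = 2n + 11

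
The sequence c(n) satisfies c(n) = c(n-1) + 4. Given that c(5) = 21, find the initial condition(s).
c(5) = c(0) + 5·4, so c(0) = 21 - 20 = 1.

c(0) = 1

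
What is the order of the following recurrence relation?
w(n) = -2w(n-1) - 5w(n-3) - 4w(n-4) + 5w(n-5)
The order is the largest lag k for which w(n-k) appears. Here the deepest term is w(n-5), so the order is 5.

Order 5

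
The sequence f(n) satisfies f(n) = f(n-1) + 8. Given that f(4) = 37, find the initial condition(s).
f(4) = f(0) + 4·8, so f(0) = 37 - 32 = 5.

f(0) = 5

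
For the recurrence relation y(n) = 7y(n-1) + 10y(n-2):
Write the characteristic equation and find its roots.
Substitute y(n) = rⁿ and divide through by rⁿ⁻²: r² - 7r - 10 = 0
Discriminant: 7² + 4·10 = 89, not a perfect square, so by the quadratic formula r = (7 ± √89)/2.
General solution: y(n) = A·r₁ⁿ + B·r₂ⁿ where r₁,r₂ = (7 ± √89)/2

Characteristic: r² - 7r - 10 = 0, Roots: r = (7 ± √89)/2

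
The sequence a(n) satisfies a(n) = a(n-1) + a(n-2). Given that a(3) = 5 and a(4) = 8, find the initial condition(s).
Work backwards using a(k) = a(k+2) - a(k+1):
a(2) = a(4) - a(3) = 8 - 5 = 3
a(1) = a(3) - a(2) = 5 - 3 = 2
a(0) = a(2) - a(1) = 3 - 2 = 1

a(0) = 1, a(1) = 2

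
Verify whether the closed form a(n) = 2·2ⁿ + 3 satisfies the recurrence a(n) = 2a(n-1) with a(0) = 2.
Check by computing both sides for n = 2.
From the recurrence with a(0) = 2:
  a(0) = 2, a(1) = 4, a(2) = 8
  so the recurrence gives a(2) = 8.
From the proposed closed form a(n) = 2·2ⁿ + 3:
  a(2) = 11.
The recurrence gives 8 but the closed form gives 11, so the closed form does not satisfy the recurrence.

No, the closed form is incorrect.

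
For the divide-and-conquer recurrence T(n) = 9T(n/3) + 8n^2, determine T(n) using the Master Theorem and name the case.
Master Theorem template: T(n) = a·T(n/b) + f(n).
Here: a=9, b=3, f(n)=8n^2
Compute log_b(a) = log_3(9) = 2.
f(n) = 8n^2 = Θ(n^2). Case 2: T(n) = Θ(n^2 log n).

Case 2: T(n) = Θ(n^2 log n)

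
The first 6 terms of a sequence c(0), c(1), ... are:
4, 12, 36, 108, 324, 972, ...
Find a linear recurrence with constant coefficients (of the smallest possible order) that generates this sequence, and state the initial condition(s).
Look for the lowest-order linear relation among consecutive terms.
Observation: each term is 3× the previous.
Check at n=2: 3·12 = 36. ✓

c(n) = 3 × c(n-1), c(0) = 4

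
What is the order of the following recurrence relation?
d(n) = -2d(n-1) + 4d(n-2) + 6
The order is the largest lag k for which d(n-k) appears. Here the deepest term is d(n-2) (the 6 term is non-homogeneous and does not affect the order), so the order is 2.

Order 2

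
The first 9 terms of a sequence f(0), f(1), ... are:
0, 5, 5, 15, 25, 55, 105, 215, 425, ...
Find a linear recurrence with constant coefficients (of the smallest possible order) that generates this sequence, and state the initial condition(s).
Look for the lowest-order linear relation among consecutive terms.
Observation: f(n) - 1·f(n-1) - (2)·f(n-2) = 0 holds for the shown terms, and no order-1 relation f(n) = α·f(n-1) + β fits.
Check at n=3: 1·5 + (2)·5 = 15. ✓

f(n) = f(n-1) + 2f(n-2), f(0) = 0, f(1) = 5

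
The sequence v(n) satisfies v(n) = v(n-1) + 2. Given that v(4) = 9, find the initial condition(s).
v(4) = v(0) + 4·2, so v(0) = 9 - 8 = 1.

v(0) = 1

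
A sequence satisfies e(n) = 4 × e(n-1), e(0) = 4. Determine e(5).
Computing step by step:
e(0) = 4
e(1) = 4 × 4 = 16
e(2) = 4 × 16 = 64
e(3) = 4 × 64 = 256
e(4) = 4 × 256 = 1024
e(5) = 4 × 1024 = 4096

4096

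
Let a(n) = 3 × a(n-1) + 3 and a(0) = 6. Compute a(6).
Computing step by step:
a(0) = 6
a(1) = 3 × 6 + 3 = 21
a(2) = 3 × 21 + 3 = 66
a(3) = 3 × 66 + 3 = 201
a(4) = 3 × 201 + 3 = 606
a(5) = 3 × 606 + 3 = 1821
a(6) = 3 × 1821 + 3 = 5466

5466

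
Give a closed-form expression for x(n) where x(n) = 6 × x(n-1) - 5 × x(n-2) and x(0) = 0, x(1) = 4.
Recurrence: x(n) = 6 × x(n-1) - 5 × x(n-2), initial: x(0) = 0, x(1) = 4.
Characteristic equation: r² - 6r + 5 = 0, which factors as (r - 5)(r - 1) = 0, so r = 5, 1. General solution x(n) = A·5ⁿ + B·1ⁿ. From x(0) = 0: A + B = 0. From x(1) = 4: 5A + 1B = 4. Solving gives A = 1, B = -1.

x(n) = 5ⁿ - 1ⁿ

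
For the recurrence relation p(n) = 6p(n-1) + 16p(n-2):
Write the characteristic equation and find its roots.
Substitute p(n) = rⁿ and divide through by rⁿ⁻²: r² - 6r - 16 = 0
Factor: (r - 8)(r + 2) = 0, so r = 8, -2.
General solution: p(n) = A·8ⁿ + B·(-2)ⁿ

Characteristic: r² - 6r - 16 = 0, Roots: r = 8, -2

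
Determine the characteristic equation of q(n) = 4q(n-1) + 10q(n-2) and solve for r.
Substitute q(n) = rⁿ and divide through by rⁿ⁻²: r² - 4r - 10 = 0
Discriminant: 4² + 4·10 = 56, not a perfect square, so by the quadratic formula r = (4 ± √56)/2.
General solution: q(n) = A·r₁ⁿ + B·r₂ⁿ where r₁,r₂ = (4 ± √56)/2

Characteristic: r² - 4r - 10 = 0, Roots: r = (4 ± √56)/2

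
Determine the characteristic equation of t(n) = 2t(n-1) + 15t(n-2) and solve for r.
Substitute t(n) = rⁿ and divide through by rⁿ⁻²: r² - 2r - 15 = 0
Factor: (r - 5)(r + 3) = 0, so r = 5, -3.
General solution: t(n) = A·5ⁿ + B·(-3)ⁿ

Characteristic: r² - 2r - 15 = 0, Roots: r = 5, -3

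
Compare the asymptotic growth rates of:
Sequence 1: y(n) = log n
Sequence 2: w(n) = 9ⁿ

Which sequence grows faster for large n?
Comparing growth rates:
Growth-rate hierarchy: log n ≺ any polynomial ≺ any exponential cⁿ (c>1) ≺ n! ≺ nⁿ.
exponential base 9 dominates logarithmic asymptotically.

w(n) grows faster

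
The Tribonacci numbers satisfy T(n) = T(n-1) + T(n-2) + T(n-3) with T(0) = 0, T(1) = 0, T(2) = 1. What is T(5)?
Computing the sequence terms:
0, 0, 1, 1, 2, 4

4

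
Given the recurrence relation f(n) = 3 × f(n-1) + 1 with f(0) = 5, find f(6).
Computing step by step:
f(0) = 5
f(1) = 3 × 5 + 1 = 16
f(2) = 3 × 16 + 1 = 49
f(3) = 3 × 49 + 1 = 148
f(4) = 3 × 148 + 1 = 445
f(5) = 3 × 445 + 1 = 1336
f(6) = 3 × 1336 + 1 = 4009

4009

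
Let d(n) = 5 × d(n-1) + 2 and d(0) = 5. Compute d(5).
Computing step by step:
d(0) = 5
d(1) = 5 × 5 + 2 = 27
d(2) = 5 × 27 + 2 = 137
d(3) = 5 × 137 + 2 = 687
d(4) = 5 × 687 + 2 = 3437
d(5) = 5 × 3437 + 2 = 17187

17187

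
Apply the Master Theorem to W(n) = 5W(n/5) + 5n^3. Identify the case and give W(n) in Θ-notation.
Master Theorem template: W(n) = a·W(n/b) + f(n).
Here: a=5, b=5, f(n)=5n^3
Compute log_b(a) = log_5(5) = 1.
f(n) = 5n^3 = Ω(n^(1+ε)) with ε = 2, and the regularity condition holds (a·f(n/b) = (a/b^3)·f(n) with a/b^3 = 5^-2 < 1). Case 3: W(n) = Θ(f(n)) = Θ(n^3).

Case 3: W(n) = Θ(n^3)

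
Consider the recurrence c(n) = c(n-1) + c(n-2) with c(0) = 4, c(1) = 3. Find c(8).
Computing the sequence terms:
4, 3, 7, 10, 17, 27, 44, 71, 115

115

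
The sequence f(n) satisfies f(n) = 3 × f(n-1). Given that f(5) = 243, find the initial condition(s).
In general f(n) = 3ⁿ · f(0). At n = 5: f(0) = f(5) / 3^5 = 243 / 243 = 1.

f(0) = 1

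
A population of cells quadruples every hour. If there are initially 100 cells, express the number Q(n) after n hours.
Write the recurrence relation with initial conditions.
Each hour multiplies the count by 4, so the count after n hours depends only on the count after n-1 hours: Q(n) = 4 × Q(n-1). The starting count gives Q(0) = 100.
Unrolling n times gives the closed form Q(n) = 100 × 4ⁿ.

Q(n) = 4 × Q(n-1), Q(0) = 100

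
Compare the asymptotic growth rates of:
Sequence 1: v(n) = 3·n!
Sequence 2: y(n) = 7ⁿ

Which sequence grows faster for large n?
Comparing growth rates:
Growth-rate hierarchy: log n ≺ any polynomial ≺ any exponential cⁿ (c>1) ≺ n! ≺ nⁿ.
factorial dominates exponential base 7 asymptotically.

v(n) grows faster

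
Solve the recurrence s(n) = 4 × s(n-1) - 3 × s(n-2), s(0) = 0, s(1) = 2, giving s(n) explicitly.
Recurrence: s(n) = 4 × s(n-1) - 3 × s(n-2), initial: s(0) = 0, s(1) = 2.
Characteristic equation: r² - 4r + 3 = 0, which factors as (r - 3)(r - 1) = 0, so r = 3, 1. General solution s(n) = A·3ⁿ + B·1ⁿ. From s(0) = 0: A + B = 0. From s(1) = 2: 3A + 1B = 2. Solving gives A = 1, B = -1.

s(n) = 3ⁿ - 1ⁿ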